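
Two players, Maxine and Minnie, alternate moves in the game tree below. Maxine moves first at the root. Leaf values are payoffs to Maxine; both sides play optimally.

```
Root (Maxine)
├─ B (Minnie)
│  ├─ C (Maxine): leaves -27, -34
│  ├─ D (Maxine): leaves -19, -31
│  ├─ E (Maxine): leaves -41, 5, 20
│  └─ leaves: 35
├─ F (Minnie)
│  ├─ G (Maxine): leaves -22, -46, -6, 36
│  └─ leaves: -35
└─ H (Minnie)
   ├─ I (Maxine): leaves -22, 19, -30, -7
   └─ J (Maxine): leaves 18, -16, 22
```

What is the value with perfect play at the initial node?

C (Maxine): max(-27, -34) = -27
D (Maxine): max(-19, -31) = -19
E (Maxine): max(-41, 5, 20) = 20
B (Minnie): min(-27, -19, 20, 35) = -27
G (Maxine): max(-22, -46, -6, 36) = 36
F (Minnie): min(36, -35) = -35
I (Maxine): max(-22, 19, -30, -7) = 19
J (Maxine): max(18, -16, 22) = 22
H (Minnie): min(19, 22) = 19
Root (Maxine): max(-27, -35, 19) = 19

19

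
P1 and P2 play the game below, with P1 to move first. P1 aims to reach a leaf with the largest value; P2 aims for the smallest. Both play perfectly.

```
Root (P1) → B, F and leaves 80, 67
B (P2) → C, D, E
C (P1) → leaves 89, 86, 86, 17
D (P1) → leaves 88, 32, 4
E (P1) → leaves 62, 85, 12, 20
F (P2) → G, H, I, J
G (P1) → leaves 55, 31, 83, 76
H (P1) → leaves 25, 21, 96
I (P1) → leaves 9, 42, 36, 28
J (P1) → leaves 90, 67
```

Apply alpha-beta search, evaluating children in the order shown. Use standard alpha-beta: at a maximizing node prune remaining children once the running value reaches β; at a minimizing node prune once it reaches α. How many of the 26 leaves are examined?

17

C [α=-∞,β=+∞]: v=89
D [α=-∞,β=89]: v=88
E [α=-∞,β=88]: v=85
B [α=-∞,β=+∞]: v=85
G [α=85,β=+∞]: v=83
F [α=85,β=+∞]: v=83 after child 1 ≤ α → α-cutoff, skip 3
Root [α=-∞,β=+∞]: v=85
Leaves evaluated: 17 of 26.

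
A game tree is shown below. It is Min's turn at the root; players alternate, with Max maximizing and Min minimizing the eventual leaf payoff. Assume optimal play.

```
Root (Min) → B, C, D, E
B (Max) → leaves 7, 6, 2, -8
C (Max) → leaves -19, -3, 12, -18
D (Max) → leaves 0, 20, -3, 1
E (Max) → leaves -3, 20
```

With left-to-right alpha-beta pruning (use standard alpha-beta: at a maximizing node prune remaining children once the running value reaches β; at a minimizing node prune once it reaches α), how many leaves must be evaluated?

B [α=-∞,β=+∞]: v=7
C [α=-∞,β=7]: v=12 after child 3 ≥ β → β-cutoff, skip 1
D [α=-∞,β=7]: v=20 after child 2 ≥ β → β-cutoff, skip 2
E [α=-∞,β=7]: v=20
Root [α=-∞,β=+∞]: v=7
Leaves evaluated: 11 of 14.

11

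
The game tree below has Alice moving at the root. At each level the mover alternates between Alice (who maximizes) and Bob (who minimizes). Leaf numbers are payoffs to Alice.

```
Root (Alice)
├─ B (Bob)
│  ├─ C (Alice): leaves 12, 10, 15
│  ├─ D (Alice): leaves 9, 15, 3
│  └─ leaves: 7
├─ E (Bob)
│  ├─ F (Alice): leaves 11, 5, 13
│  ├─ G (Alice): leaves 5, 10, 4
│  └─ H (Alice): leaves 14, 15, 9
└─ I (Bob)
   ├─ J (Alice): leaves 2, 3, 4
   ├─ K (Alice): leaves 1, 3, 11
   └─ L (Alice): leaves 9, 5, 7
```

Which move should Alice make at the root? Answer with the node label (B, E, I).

C (Alice): max(12, 10, 15) = 15
D (Alice): max(9, 15, 3) = 15
B (Bob): min(15, 15, 7) = 7
F (Alice): max(11, 5, 13) = 13
G (Alice): max(5, 10, 4) = 10
H (Alice): max(14, 15, 9) = 15
E (Bob): min(13, 10, 15) = 10
J (Alice): max(2, 3, 4) = 4
K (Alice): max(1, 3, 11) = 11
L (Alice): max(9, 5, 7) = 9
I (Bob): min(4, 11, 9) = 4
Root (Alice): max(7, 10, 4) = 10
Alice picks the child with the highest value: E (value 10).

E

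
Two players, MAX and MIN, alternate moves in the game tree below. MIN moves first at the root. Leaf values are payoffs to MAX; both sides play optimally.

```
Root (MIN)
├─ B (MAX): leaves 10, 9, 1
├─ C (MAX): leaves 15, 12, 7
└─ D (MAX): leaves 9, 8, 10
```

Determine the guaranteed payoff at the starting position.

B (MAX): max(10, 9, 1) = 10
C (MAX): max(15, 12, 7) = 15
D (MAX): max(9, 8, 10) = 10
Root (MIN): min(10, 15, 10) = 10

10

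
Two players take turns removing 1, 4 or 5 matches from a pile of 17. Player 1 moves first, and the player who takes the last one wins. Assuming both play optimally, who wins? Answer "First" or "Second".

First

Positions where the player to move wins (W) vs loses (L):
i:   0  1  2  3  4  5  6  7  8  9 10 11 12 13 14 15 16 17
     L  W  L  W  W  W  W  W  L  W  L  W  W  W  W  W  L  W
Position 17 is W, so the first player wins.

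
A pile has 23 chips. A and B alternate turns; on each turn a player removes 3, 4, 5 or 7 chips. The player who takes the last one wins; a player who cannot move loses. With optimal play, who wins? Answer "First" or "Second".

Positions where the player to move wins (W) vs loses (L):
i:   0  1  2  3  4  5  6  7  8  9 10 11 12 13 14 15 16 17 18 19 20 21 22 23
     L  L  L  W  W  W  W  W  W  W  L  L  L  W  W  W  W  W  W  W  L  L  L  W
Position 23 is W, so the first player wins.

First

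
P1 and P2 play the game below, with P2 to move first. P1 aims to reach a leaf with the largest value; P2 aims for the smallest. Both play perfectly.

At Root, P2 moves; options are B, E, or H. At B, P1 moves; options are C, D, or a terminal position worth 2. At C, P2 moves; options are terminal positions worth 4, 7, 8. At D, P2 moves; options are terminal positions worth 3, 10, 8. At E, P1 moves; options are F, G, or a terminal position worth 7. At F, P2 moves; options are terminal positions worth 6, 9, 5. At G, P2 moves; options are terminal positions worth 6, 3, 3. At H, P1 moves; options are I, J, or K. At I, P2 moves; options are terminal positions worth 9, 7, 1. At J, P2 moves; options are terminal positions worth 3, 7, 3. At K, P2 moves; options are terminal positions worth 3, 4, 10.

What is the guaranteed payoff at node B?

4

C: min(4, 7, 8) = 4
D: min(3, 10, 8) = 3
B: max(4, 3, 2) = 4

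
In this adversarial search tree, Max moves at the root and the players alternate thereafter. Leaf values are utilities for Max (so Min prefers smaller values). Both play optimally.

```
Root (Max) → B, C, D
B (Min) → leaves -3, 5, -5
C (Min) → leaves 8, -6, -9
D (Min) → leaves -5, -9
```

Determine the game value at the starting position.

B (Min): min(-3, 5, -5) = -5
C (Min): min(8, -6, -9) = -9
D (Min): min(-5, -9) = -9
Root (Max): max(-5, -9, -9) = -5

-5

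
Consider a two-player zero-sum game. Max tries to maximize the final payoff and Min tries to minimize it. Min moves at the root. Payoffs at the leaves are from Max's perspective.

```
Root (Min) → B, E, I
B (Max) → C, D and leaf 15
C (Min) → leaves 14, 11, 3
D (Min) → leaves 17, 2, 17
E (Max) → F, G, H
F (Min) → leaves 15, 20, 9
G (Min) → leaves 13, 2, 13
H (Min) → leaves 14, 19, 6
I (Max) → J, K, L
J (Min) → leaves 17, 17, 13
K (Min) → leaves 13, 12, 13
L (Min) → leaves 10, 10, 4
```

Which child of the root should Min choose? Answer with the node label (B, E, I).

E

C (Min): min(14, 11, 3) = 3
D (Min): min(17, 2, 17) = 2
B (Max): max(3, 2, 15) = 15
F (Min): min(15, 20, 9) = 9
G (Min): min(13, 2, 13) = 2
H (Min): min(14, 19, 6) = 6
E (Max): max(9, 2, 6) = 9
J (Min): min(17, 17, 13) = 13
K (Min): min(13, 12, 13) = 12
L (Min): min(10, 10, 4) = 4
I (Max): max(13, 12, 4) = 13
Root (Min): min(15, 9, 13) = 9
Min picks the child with the lowest value: E (value 9).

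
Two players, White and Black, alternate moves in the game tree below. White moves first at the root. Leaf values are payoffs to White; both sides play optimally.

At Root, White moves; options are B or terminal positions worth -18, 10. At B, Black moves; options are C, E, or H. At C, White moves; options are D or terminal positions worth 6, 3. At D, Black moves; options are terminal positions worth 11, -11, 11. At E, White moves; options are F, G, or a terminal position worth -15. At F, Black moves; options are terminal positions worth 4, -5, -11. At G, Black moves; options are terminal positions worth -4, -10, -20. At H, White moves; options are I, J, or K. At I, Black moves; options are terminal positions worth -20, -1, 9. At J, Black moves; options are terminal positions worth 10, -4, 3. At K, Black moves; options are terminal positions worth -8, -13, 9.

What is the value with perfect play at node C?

6

D: min(11, -11, 11) = -11
C: max(-11, 6, 3) = 6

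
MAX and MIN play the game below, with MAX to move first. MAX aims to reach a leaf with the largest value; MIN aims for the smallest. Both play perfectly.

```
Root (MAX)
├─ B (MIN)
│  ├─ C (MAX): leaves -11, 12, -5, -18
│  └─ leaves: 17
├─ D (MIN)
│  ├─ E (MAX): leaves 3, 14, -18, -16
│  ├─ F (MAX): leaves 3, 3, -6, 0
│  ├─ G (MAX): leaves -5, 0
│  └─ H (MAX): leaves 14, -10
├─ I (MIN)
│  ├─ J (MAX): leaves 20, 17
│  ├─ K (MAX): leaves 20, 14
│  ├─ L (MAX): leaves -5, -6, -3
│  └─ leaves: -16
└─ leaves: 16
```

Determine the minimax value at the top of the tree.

C (MAX): max(-11, 12, -5, -18) = 12
B (MIN): min(12, 17) = 12
E (MAX): max(3, 14, -18, -16) = 14
F (MAX): max(3, 3, -6, 0) = 3
G (MAX): max(-5, 0) = 0
H (MAX): max(14, -10) = 14
D (MIN): min(14, 3, 0, 14) = 0
J (MAX): max(20, 17) = 20
K (MAX): max(20, 14) = 20
L (MAX): max(-5, -6, -3) = -3
I (MIN): min(20, 20, -3, -16) = -16
Root (MAX): max(12, 0, -16, 16) = 16

16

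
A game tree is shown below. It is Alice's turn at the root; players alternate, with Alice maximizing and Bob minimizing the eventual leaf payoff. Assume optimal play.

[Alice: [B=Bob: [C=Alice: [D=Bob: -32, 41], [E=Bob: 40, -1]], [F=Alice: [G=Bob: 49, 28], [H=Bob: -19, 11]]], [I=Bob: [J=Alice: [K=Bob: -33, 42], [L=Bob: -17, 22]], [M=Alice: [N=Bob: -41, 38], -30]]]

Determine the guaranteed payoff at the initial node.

D (Bob): min(-32, 41) = -32
E (Bob): min(40, -1) = -1
C (Alice): max(-32, -1) = -1
G (Bob): min(49, 28) = 28
H (Bob): min(-19, 11) = -19
F (Alice): max(28, -19) = 28
B (Bob): min(-1, 28) = -1
K (Bob): min(-33, 42) = -33
L (Bob): min(-17, 22) = -17
J (Alice): max(-33, -17) = -17
N (Bob): min(-41, 38) = -41
M (Alice): max(-41, -30) = -30
I (Bob): min(-17, -30) = -30
Root (Alice): max(-1, -30) = -1

-1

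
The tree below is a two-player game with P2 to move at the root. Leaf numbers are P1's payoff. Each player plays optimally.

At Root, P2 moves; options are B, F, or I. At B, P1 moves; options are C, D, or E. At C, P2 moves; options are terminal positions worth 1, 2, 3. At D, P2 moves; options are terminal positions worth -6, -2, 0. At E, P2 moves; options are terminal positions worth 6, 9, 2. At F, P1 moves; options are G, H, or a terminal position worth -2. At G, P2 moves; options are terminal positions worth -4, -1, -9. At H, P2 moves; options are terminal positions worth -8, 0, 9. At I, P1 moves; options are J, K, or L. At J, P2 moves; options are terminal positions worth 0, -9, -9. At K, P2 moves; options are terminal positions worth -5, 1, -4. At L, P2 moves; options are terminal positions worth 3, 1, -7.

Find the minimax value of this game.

C (P2): min(1, 2, 3) = 1
D (P2): min(-6, -2, 0) = -6
E (P2): min(6, 9, 2) = 2
B (P1): max(1, -6, 2) = 2
G (P2): min(-4, -1, -9) = -9
H (P2): min(-8, 0, 9) = -8
F (P1): max(-9, -8, -2) = -2
J (P2): min(0, -9, -9) = -9
K (P2): min(-5, 1, -4) = -5
L (P2): min(3, 1, -7) = -7
I (P1): max(-9, -5, -7) = -5
Root (P2): min(2, -2, -5) = -5

-5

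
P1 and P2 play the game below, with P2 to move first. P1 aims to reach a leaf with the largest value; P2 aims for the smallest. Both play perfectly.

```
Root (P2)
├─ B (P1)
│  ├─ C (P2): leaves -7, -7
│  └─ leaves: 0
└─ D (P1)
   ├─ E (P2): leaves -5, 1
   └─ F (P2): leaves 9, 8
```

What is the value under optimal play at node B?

0

C: min(-7, -7) = -7
B: max(-7, 0) = 0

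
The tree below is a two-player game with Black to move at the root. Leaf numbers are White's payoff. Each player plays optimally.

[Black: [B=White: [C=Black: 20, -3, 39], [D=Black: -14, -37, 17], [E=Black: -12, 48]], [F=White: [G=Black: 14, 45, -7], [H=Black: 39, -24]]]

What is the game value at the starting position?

C (Black): min(20, -3, 39) = -3
D (Black): min(-14, -37, 17) = -37
E (Black): min(-12, 48) = -12
B (White): max(-3, -37, -12) = -3
G (Black): min(14, 45, -7) = -7
H (Black): min(39, -24) = -24
F (White): max(-7, -24) = -7
Root (Black): min(-3, -7) = -7

-7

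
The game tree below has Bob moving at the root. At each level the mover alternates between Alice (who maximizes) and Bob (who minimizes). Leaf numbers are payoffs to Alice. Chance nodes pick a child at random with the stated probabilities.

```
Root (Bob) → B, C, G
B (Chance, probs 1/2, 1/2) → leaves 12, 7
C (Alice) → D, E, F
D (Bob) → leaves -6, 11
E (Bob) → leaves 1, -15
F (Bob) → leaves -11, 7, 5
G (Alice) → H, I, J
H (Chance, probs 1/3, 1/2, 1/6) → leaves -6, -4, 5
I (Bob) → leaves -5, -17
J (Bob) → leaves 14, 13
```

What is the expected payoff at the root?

-6

B (Chance): 1/2·12 + 1/2·7 = 9.5
D (Bob): min(-6, 11) = -6
E (Bob): min(1, -15) = -15
F (Bob): min(-11, 7, 5) = -11
C (Alice): max(-6, -15, -11) = -6
H (Chance): 1/3·-6 + 1/2·-4 + 1/6·5 = -3.17
I (Bob): min(-5, -17) = -17
J (Bob): min(14, 13) = 13
G (Alice): max(-3.17, -17, 13) = 13
Root (Bob): min(9.5, -6, 13) = -6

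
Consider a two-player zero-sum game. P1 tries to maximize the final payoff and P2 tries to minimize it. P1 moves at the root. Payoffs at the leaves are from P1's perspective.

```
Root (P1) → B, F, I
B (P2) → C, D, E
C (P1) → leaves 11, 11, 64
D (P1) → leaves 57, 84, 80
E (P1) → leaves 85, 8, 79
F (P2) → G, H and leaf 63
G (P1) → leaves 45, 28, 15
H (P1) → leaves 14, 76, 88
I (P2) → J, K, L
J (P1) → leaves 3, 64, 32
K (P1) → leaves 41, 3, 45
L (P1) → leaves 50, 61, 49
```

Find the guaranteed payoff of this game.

C (P1): max(11, 11, 64) = 64
D (P1): max(57, 84, 80) = 84
E (P1): max(85, 8, 79) = 85
B (P2): min(64, 84, 85) = 64
G (P1): max(45, 28, 15) = 45
H (P1): max(14, 76, 88) = 88
F (P2): min(45, 88, 63) = 45
J (P1): max(3, 64, 32) = 64
K (P1): max(41, 3, 45) = 45
L (P1): max(50, 61, 49) = 61
I (P2): min(64, 45, 61) = 45
Root (P1): max(64, 45, 45) = 64

64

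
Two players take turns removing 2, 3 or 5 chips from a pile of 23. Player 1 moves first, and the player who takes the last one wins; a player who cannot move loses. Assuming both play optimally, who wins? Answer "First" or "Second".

First

W/L table (W = player to move can force a win):
i:   0  1  2  3  4  5  6  7  8  9 10 11 12 13 14 15 16 17 18 19 20 21 22 23
     L  L  W  W  W  W  W  L  L  W  W  W  W  W  L  L  W  W  W  W  W  L  L  W
Position 23 is W, so the first player wins.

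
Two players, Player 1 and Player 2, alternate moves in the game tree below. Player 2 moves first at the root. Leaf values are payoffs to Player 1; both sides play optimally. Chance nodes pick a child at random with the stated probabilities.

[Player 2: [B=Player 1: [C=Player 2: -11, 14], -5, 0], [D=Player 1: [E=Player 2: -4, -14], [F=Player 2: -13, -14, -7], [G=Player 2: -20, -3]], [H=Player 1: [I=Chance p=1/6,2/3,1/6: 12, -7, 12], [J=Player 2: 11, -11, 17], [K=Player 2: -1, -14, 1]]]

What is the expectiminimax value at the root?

C (Player 2): min(-11, 14) = -11
B (Player 1): max(-11, -5, 0) = 0
E (Player 2): min(-4, -14) = -14
F (Player 2): min(-13, -14, -7) = -14
G (Player 2): min(-20, -3) = -20
D (Player 1): max(-14, -14, -20) = -14
I (Chance): 1/6·12 + 2/3·-7 + 1/6·12 = -0.67
J (Player 2): min(11, -11, 17) = -11
K (Player 2): min(-1, -14, 1) = -14
H (Player 1): max(-0.67, -11, -14) = -0.67
Root (Player 2): min(0, -14, -0.67) = -14

-14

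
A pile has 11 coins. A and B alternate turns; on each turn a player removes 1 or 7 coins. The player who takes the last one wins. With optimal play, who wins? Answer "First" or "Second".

First

Compute winning (W) and losing (L) positions by backward induction:
i:   0  1  2  3  4  5  6  7  8  9 10 11
     L  W  L  W  L  W  L  W  L  W  L  W
Position 11 is W, so the first player wins.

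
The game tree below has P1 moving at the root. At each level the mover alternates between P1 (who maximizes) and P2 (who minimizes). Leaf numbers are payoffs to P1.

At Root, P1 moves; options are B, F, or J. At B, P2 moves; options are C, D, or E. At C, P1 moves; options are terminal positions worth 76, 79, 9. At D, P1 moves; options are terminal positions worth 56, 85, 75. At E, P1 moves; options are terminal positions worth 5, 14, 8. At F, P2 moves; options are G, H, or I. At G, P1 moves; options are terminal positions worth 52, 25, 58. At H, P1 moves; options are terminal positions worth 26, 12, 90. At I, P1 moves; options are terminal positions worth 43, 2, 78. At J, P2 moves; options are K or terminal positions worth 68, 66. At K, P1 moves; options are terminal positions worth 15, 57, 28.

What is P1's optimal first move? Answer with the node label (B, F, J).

C (P1): max(76, 79, 9) = 79
D (P1): max(56, 85, 75) = 85
E (P1): max(5, 14, 8) = 14
B (P2): min(79, 85, 14) = 14
G (P1): max(52, 25, 58) = 58
H (P1): max(26, 12, 90) = 90
I (P1): max(43, 2, 78) = 78
F (P2): min(58, 90, 78) = 58
K (P1): max(15, 57, 28) = 57
J (P2): min(57, 68, 66) = 57
Root (P1): max(14, 58, 57) = 58
P1 picks the child with the highest value: F (value 58).

F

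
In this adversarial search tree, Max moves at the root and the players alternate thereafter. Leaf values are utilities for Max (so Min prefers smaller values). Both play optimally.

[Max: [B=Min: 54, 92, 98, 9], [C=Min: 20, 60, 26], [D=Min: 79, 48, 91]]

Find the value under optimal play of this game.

B (Min): min(54, 92, 98, 9) = 9
C (Min): min(20, 60, 26) = 20
D (Min): min(79, 48, 91) = 48
Root (Max): max(9, 20, 48) = 48

48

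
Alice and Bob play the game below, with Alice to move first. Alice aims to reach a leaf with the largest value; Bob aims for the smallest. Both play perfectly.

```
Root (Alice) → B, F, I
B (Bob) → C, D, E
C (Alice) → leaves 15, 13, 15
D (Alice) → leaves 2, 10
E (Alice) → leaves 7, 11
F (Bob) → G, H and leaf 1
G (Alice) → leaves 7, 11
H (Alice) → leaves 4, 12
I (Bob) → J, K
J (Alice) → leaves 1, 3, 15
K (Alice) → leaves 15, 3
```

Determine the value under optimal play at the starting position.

C (Alice): max(15, 13, 15) = 15
D (Alice): max(2, 10) = 10
E (Alice): max(7, 11) = 11
B (Bob): min(15, 10, 11) = 10
G (Alice): max(7, 11) = 11
H (Alice): max(4, 12) = 12
F (Bob): min(11, 12, 1) = 1
J (Alice): max(1, 3, 15) = 15
K (Alice): max(15, 3) = 15
I (Bob): min(15, 15) = 15
Root (Alice): max(10, 1, 15) = 15

15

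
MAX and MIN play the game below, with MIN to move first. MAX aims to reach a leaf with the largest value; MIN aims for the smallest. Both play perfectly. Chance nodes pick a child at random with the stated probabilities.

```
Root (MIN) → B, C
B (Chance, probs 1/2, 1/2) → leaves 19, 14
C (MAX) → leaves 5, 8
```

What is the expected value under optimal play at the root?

B (Chance): 1/2·19 + 1/2·14 = 16.5
C (MAX): max(5, 8) = 8
Root (MIN): min(16.5, 8) = 8

8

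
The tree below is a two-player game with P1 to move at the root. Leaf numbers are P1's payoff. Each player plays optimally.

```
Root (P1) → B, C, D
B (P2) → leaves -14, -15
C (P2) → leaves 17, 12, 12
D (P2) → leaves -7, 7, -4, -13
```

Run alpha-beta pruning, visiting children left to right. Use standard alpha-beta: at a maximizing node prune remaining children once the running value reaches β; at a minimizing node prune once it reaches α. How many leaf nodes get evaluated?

B [α=-∞,β=+∞]: v=-15
C [α=-15,β=+∞]: v=12
D [α=12,β=+∞]: v=-7 after child 1 ≤ α → α-cutoff, skip 3
Root [α=-∞,β=+∞]: v=12
Leaves evaluated: 6 of 9.

6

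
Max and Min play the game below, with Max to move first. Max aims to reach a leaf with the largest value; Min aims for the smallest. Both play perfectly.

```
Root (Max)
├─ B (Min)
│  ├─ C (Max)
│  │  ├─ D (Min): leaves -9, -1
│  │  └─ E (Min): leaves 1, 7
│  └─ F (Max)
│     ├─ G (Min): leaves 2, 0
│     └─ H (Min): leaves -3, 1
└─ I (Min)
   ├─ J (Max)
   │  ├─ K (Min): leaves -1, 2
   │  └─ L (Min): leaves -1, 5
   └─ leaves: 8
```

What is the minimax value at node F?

0

G: min(2, 0) = 0
H: min(-3, 1) = -3
F: max(0, -3) = 0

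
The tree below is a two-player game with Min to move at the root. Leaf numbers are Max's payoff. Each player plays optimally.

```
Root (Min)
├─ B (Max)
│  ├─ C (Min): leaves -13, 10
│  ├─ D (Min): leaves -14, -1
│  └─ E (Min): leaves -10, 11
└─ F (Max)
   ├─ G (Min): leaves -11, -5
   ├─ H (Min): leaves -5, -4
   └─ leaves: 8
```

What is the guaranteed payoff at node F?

G: min(-11, -5) = -11
H: min(-5, -4) = -5
F: max(-11, -5, 8) = 8

8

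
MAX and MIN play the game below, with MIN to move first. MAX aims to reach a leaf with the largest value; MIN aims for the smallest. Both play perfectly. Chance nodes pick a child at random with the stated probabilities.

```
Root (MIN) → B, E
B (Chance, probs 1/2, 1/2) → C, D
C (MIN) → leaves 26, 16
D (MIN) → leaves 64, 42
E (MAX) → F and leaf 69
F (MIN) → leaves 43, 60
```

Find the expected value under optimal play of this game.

C (MIN): min(26, 16) = 16
D (MIN): min(64, 42) = 42
B (Chance): 1/2·16 + 1/2·42 = 29
F (MIN): min(43, 60) = 43
E (MAX): max(43, 69) = 69
Root (MIN): min(29, 69) = 29

29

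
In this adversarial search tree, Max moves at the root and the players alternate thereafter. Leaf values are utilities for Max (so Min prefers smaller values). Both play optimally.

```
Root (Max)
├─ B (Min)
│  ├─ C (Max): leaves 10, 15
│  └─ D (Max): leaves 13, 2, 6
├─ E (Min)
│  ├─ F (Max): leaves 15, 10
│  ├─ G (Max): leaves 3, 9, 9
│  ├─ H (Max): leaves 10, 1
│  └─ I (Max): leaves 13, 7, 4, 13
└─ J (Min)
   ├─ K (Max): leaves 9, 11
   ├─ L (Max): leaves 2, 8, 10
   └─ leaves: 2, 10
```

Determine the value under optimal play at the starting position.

13

C (Max): max(10, 15) = 15
D (Max): max(13, 2, 6) = 13
B (Min): min(15, 13) = 13
F (Max): max(15, 10) = 15
G (Max): max(3, 9, 9) = 9
H (Max): max(10, 1) = 10
I (Max): max(13, 7, 4, 13) = 13
E (Min): min(15, 9, 10, 13) = 9
K (Max): max(9, 11) = 11
L (Max): max(2, 8, 10) = 10
J (Min): min(11, 10, 2, 10) = 2
Root (Max): max(13, 9, 2) = 13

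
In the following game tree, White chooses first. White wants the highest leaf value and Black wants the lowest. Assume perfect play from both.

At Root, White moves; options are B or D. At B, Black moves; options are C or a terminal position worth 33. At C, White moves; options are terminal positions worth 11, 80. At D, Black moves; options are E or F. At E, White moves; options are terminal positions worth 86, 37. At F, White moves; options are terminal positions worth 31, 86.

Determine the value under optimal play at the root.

C (White): max(11, 80) = 80
B (Black): min(80, 33) = 33
E (White): max(86, 37) = 86
F (White): max(31, 86) = 86
D (Black): min(86, 86) = 86
Root (White): max(33, 86) = 86

86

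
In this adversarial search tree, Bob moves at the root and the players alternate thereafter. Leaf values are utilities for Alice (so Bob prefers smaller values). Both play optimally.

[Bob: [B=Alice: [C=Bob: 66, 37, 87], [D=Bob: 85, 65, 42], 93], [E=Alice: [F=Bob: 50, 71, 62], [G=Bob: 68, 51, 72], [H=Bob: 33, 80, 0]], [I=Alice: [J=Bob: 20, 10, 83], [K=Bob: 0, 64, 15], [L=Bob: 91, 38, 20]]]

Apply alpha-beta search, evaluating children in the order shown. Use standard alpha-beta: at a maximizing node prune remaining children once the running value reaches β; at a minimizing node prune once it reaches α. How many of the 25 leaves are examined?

C [α=-∞,β=+∞]: v=37
D [α=37,β=+∞]: v=42
B [α=-∞,β=+∞]: v=93
F [α=-∞,β=93]: v=50
G [α=50,β=93]: v=51
H [α=51,β=93]: v=33 after child 1 ≤ α → α-cutoff, skip 2
E [α=-∞,β=93]: v=51
J [α=-∞,β=51]: v=10
K [α=10,β=51]: v=0 after child 1 ≤ α → α-cutoff, skip 2
L [α=10,β=51]: v=20
I [α=-∞,β=51]: v=20
Root [α=-∞,β=+∞]: v=20
Leaves evaluated: 21 of 25.

21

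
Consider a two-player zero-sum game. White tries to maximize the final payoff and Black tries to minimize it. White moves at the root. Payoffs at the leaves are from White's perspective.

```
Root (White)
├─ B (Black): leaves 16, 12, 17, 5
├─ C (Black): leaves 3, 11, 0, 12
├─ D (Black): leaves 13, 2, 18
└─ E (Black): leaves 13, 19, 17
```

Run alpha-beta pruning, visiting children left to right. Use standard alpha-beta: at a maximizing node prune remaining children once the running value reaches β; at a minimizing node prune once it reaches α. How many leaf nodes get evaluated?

B [α=-∞,β=+∞]: v=5
C [α=5,β=+∞]: v=3 after child 1 ≤ α → α-cutoff, skip 3
D [α=5,β=+∞]: v=2 after child 2 ≤ α → α-cutoff, skip 1
E [α=5,β=+∞]: v=13
Root [α=-∞,β=+∞]: v=13
Leaves evaluated: 10 of 14.

10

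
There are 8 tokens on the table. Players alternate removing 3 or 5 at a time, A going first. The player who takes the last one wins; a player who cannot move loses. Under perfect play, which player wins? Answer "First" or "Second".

Second

W/L table (W = player to move can force a win):
i:   0  1  2  3  4  5  6  7  8
     L  L  L  W  W  W  W  W  L
Position 8 is L, so the second player wins.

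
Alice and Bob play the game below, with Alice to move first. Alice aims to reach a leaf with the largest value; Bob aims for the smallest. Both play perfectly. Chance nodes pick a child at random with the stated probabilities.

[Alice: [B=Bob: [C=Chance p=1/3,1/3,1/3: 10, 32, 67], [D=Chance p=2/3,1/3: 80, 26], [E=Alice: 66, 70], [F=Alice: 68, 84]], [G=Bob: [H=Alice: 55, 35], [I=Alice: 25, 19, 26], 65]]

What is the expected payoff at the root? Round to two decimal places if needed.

C (Chance): 1/3·10 + 1/3·32 + 1/3·67 = 36.33
D (Chance): 2/3·80 + 1/3·26 = 62
E (Alice): max(66, 70) = 70
F (Alice): max(68, 84) = 84
B (Bob): min(36.33, 62, 70, 84) = 36.33
H (Alice): max(55, 35) = 55
I (Alice): max(25, 19, 26) = 26
G (Bob): min(55, 26, 65) = 26
Root (Alice): max(36.33, 26) = 36.33

36.33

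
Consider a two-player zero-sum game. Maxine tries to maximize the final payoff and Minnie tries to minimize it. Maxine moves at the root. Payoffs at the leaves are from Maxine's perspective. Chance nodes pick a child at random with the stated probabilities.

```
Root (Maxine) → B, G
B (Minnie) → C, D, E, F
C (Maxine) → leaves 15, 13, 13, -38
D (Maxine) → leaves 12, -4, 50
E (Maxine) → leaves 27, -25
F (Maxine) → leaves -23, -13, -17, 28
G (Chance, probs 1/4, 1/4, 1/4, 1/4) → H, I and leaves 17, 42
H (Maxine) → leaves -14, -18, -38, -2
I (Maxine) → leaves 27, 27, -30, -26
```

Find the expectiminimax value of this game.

C (Maxine): max(15, 13, 13, -38) = 15
D (Maxine): max(12, -4, 50) = 50
E (Maxine): max(27, -25) = 27
F (Maxine): max(-23, -13, -17, 28) = 28
B (Minnie): min(15, 50, 27, 28) = 15
H (Maxine): max(-14, -18, -38, -2) = -2
I (Maxine): max(27, 27, -30, -26) = 27
G (Chance): 1/4·-2 + 1/4·27 + 1/4·17 + 1/4·42 = 21
Root (Maxine): max(15, 21) = 21

21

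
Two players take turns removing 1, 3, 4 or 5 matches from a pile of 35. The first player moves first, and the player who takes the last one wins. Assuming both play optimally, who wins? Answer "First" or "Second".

i:   0  1  2  3  4  5  6  7  8  9 10 11 12 13 14 15 16 17 18 19 20 21 22 23 24 25 26 27 28 29 30 31 32 33 34 35
     L  W  L  W  W  W  W  W  L  W  L  W  W  W  W  W  L  W  L  W  W  W  W  W  L  W  L  W  W  W  W  W  L  W  L  W
Position 35 is W, so the first player wins.

First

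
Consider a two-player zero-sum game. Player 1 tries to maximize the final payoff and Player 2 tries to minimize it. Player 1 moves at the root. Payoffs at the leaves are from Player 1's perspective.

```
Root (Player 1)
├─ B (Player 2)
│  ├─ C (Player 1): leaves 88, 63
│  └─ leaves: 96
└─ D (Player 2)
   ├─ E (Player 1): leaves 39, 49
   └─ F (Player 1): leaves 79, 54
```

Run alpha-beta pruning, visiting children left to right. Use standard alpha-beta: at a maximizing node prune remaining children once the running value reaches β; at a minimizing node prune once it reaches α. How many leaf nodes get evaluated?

5

C [α=-∞,β=+∞]: v=88
B [α=-∞,β=+∞]: v=88
E [α=88,β=+∞]: v=49
D [α=88,β=+∞]: v=49 after child 1 ≤ α → α-cutoff, skip 1
Root [α=-∞,β=+∞]: v=88
Leaves evaluated: 5 of 7.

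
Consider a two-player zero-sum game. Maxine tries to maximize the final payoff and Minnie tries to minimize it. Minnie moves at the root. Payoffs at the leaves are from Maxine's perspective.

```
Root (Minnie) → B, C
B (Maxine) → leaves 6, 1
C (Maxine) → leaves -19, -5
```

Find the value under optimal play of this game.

-5

B (Maxine): max(6, 1) = 6
C (Maxine): max(-19, -5) = -5
Root (Minnie): min(6, -5) = -5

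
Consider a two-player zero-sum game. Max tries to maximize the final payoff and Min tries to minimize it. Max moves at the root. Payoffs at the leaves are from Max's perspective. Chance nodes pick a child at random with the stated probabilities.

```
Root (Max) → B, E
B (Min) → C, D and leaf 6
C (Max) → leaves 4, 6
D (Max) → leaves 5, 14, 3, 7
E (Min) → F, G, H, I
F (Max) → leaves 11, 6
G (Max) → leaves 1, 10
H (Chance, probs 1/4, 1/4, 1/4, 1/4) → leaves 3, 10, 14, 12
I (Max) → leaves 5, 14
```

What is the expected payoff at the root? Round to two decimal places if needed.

9.75

C (Max): max(4, 6) = 6
D (Max): max(5, 14, 3, 7) = 14
B (Min): min(6, 14, 6) = 6
F (Max): max(11, 6) = 11
G (Max): max(1, 10) = 10
H (Chance): 1/4·3 + 1/4·10 + 1/4·14 + 1/4·12 = 9.75
I (Max): max(5, 14) = 14
E (Min): min(11, 10, 9.75, 14) = 9.75
Root (Max): max(6, 9.75) = 9.75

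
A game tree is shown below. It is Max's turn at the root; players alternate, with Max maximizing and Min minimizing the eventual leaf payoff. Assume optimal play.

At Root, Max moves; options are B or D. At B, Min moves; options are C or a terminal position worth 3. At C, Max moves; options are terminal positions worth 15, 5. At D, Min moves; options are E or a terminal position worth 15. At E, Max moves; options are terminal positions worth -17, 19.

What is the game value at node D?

15

E: max(-17, 19) = 19
D: min(19, 15) = 15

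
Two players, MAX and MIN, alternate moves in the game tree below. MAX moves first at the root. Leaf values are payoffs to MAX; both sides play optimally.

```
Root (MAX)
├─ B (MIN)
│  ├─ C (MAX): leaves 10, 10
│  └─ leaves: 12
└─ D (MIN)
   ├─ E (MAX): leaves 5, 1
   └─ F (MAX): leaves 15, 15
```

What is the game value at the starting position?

10

C (MAX): max(10, 10) = 10
B (MIN): min(10, 12) = 10
E (MAX): max(5, 1) = 5
F (MAX): max(15, 15) = 15
D (MIN): min(5, 15) = 5
Root (MAX): max(10, 5) = 10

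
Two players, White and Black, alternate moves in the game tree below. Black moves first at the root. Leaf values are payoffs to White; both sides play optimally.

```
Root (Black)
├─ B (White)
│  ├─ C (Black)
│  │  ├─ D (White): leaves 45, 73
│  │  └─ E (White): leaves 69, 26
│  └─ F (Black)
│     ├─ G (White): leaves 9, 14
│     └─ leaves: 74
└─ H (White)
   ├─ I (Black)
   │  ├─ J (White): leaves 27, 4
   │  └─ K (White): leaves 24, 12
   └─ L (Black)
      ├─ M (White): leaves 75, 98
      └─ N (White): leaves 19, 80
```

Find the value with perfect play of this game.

D (White): max(45, 73) = 73
E (White): max(69, 26) = 69
C (Black): min(73, 69) = 69
G (White): max(9, 14) = 14
F (Black): min(14, 74) = 14
B (White): max(69, 14) = 69
J (White): max(27, 4) = 27
K (White): max(24, 12) = 24
I (Black): min(27, 24) = 24
M (White): max(75, 98) = 98
N (White): max(19, 80) = 80
L (Black): min(98, 80) = 80
H (White): max(24, 80) = 80
Root (Black): min(69, 80) = 69

69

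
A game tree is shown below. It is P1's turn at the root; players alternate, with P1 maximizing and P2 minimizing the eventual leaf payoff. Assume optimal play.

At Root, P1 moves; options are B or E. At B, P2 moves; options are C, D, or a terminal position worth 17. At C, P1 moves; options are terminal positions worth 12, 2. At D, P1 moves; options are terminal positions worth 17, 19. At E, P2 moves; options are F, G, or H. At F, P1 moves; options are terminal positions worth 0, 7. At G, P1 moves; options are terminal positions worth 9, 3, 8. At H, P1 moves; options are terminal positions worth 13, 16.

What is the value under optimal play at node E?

F: max(0, 7) = 7
G: max(9, 3, 8) = 9
H: max(13, 16) = 16
E: min(7, 9, 16) = 7

7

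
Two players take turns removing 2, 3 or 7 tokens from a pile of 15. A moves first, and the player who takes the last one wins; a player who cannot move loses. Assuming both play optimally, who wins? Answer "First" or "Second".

Second

i:   0  1  2  3  4  5  6  7  8  9 10 11 12 13 14 15
     L  L  W  W  W  L  L  W  W  W  L  L  W  W  W  L
Position 15 is L, so the second player wins.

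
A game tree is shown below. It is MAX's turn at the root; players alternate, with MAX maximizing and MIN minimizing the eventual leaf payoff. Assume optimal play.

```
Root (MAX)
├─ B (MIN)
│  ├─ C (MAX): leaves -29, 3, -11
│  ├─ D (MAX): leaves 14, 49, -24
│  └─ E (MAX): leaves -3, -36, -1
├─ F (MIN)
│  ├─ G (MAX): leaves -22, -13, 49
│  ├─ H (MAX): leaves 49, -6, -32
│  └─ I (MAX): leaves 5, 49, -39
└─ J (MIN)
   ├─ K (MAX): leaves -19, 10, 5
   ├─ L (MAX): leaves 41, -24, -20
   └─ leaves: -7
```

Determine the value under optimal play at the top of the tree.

49

C (MAX): max(-29, 3, -11) = 3
D (MAX): max(14, 49, -24) = 49
E (MAX): max(-3, -36, -1) = -1
B (MIN): min(3, 49, -1) = -1
G (MAX): max(-22, -13, 49) = 49
H (MAX): max(49, -6, -32) = 49
I (MAX): max(5, 49, -39) = 49
F (MIN): min(49, 49, 49) = 49
K (MAX): max(-19, 10, 5) = 10
L (MAX): max(41, -24, -20) = 41
J (MIN): min(10, 41, -7) = -7
Root (MAX): max(-1, 49, -7) = 49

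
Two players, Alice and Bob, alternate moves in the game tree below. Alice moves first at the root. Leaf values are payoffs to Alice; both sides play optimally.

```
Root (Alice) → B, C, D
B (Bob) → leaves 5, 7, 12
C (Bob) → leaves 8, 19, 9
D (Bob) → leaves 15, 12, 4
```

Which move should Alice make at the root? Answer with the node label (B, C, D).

B (Bob): min(5, 7, 12) = 5
C (Bob): min(8, 19, 9) = 8
D (Bob): min(15, 12, 4) = 4
Root (Alice): max(5, 8, 4) = 8
Alice picks the child with the highest value: C (value 8).

C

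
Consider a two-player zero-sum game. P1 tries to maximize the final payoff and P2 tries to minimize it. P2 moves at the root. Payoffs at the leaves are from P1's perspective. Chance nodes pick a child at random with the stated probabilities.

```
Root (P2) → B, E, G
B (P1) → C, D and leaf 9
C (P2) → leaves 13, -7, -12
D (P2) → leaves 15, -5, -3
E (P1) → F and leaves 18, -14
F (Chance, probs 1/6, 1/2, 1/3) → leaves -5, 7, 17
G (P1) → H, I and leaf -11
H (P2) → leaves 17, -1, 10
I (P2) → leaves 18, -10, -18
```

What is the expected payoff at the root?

C (P2): min(13, -7, -12) = -12
D (P2): min(15, -5, -3) = -5
B (P1): max(-12, -5, 9) = 9
F (Chance): 1/6·-5 + 1/2·7 + 1/3·17 = 8.33
E (P1): max(8.33, 18, -14) = 18
H (P2): min(17, -1, 10) = -1
I (P2): min(18, -10, -18) = -18
G (P1): max(-1, -18, -11) = -1
Root (P2): min(9, 18, -1) = -1

-1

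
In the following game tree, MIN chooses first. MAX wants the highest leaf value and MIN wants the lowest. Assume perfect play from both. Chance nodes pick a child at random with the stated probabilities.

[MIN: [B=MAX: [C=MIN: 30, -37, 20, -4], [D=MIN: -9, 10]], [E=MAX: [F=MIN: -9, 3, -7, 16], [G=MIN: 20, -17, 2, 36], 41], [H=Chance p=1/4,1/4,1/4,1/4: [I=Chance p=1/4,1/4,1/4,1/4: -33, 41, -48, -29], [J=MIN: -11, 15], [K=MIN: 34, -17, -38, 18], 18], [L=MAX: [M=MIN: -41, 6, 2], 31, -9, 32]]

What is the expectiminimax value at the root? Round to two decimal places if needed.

-12.06

C (MIN): min(30, -37, 20, -4) = -37
D (MIN): min(-9, 10) = -9
B (MAX): max(-37, -9) = -9
F (MIN): min(-9, 3, -7, 16) = -9
G (MIN): min(20, -17, 2, 36) = -17
E (MAX): max(-9, -17, 41) = 41
I (Chance): 1/4·-33 + 1/4·41 + 1/4·-48 + 1/4·-29 = -17.25
J (MIN): min(-11, 15) = -11
K (MIN): min(34, -17, -38, 18) = -38
H (Chance): 1/4·-17.25 + 1/4·-11 + 1/4·-38 + 1/4·18 = -12.06
M (MIN): min(-41, 6, 2) = -41
L (MAX): max(-41, 31, -9, 32) = 32
Root (MIN): min(-9, 41, -12.06, 32) = -12.06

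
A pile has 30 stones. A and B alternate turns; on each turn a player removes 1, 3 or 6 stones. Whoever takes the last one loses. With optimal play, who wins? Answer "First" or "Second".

Second

Positions where the player to move wins (W) vs loses (L):
i:   0  1  2  3  4  5  6  7  8  9 10 11 12 13 14 15 16 17 18 19 20 21 22 23 24 25 26 27 28 29 30
     W  L  W  L  W  L  W  W  W  W  L  W  L  W  L  W  W  W  W  L  W  L  W  L  W  W  W  W  L  W  L
Position 30 is L, so the second player wins.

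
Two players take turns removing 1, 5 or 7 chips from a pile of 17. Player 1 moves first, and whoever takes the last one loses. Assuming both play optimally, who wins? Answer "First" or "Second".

i:   0  1  2  3  4  5  6  7  8  9 10 11 12 13 14 15 16 17
     W  L  W  L  W  L  W  L  W  L  W  L  W  L  W  L  W  L
Position 17 is L, so the second player wins.

Second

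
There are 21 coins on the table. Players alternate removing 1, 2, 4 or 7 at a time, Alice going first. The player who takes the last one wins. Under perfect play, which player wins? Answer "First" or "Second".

Second

Positions where the player to move wins (W) vs loses (L):
i:   0  1  2  3  4  5  6  7  8  9 10 11 12 13 14 15 16 17 18 19 20 21
     L  W  W  L  W  W  L  W  W  L  W  W  L  W  W  L  W  W  L  W  W  L
Position 21 is L, so the second player wins.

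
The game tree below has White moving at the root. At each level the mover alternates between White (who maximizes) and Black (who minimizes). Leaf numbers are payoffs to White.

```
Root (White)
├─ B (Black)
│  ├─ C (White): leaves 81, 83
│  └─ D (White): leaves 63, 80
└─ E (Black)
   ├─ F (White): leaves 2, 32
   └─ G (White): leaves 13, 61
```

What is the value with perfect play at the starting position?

80

C (White): max(81, 83) = 83
D (White): max(63, 80) = 80
B (Black): min(83, 80) = 80
F (White): max(2, 32) = 32
G (White): max(13, 61) = 61
E (Black): min(32, 61) = 32
Root (White): max(80, 32) = 80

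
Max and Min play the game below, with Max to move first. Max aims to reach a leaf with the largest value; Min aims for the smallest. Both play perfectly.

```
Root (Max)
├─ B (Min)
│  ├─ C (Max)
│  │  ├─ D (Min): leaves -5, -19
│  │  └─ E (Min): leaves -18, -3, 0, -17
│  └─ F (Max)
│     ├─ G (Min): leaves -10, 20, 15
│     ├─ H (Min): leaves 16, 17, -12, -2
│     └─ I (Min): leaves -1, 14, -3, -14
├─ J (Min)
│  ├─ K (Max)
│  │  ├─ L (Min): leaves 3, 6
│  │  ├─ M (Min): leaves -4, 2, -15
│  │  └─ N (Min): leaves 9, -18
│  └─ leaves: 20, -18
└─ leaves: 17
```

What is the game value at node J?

L: min(3, 6) = 3
M: min(-4, 2, -15) = -15
N: min(9, -18) = -18
K: max(3, -15, -18) = 3
J: min(3, 20, -18) = -18

-18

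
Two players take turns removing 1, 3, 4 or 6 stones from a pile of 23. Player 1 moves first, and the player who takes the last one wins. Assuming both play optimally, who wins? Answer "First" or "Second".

i:   0  1  2  3  4  5  6  7  8  9 10 11 12 13 14 15 16 17 18 19 20 21 22 23
     L  W  L  W  W  W  W  L  W  L  W  W  W  W  L  W  L  W  W  W  W  L  W  L
Position 23 is L, so the second player wins.

Second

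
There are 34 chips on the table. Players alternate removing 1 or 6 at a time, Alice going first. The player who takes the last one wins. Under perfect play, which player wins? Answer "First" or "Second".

W/L table (W = player to move can force a win):
i:   0  1  2  3  4  5  6  7  8  9 10 11 12 13 14 15 16 17 18 19 20 21 22 23 24 25 26 27 28 29 30 31 32 33 34
     L  W  L  W  L  W  W  L  W  L  W  L  W  W  L  W  L  W  L  W  W  L  W  L  W  L  W  W  L  W  L  W  L  W  W
Position 34 is W, so the first player wins.

First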